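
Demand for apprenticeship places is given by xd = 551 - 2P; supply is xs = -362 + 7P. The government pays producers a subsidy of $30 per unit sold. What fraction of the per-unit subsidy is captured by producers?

Producer share = 2/9

Pre-subsidy: 551 - 2P = -362 + 7P gives P* = 913/9, x* = 3133/9.
With the subsidy, sellers receive Ps = Pb + 30 for each unit, where Pb is the price buyers pay.
Supply in terms of Pb becomes xs = -362 + 7(Pb + 30) = -152 + 7Pb. Setting this equal to demand: 551 - 2Pb = -152 + 7Pb, so Pb = 703/9.
Sellers receive Ps = 703/9 + 30 = 973/9; x' = 551 − 2·(703/9) = 3553/9.
Buyers' price falls by P* − Pb = 913/9 − 703/9 = 70/3; sellers' price rises by Ps − P* = 973/9 − 913/9 = 20/3.
So producers capture (20/3)/30 = 2/9 of each unit of subsidy.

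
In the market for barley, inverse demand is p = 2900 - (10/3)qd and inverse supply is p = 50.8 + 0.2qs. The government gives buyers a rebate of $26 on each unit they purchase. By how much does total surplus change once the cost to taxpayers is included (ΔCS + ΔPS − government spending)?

Net change in total surplus = -5070/53

Pre-subsidy: 2900 - (10/3)q = 50.8 + 0.2q gives q* = 42738/53 and p* = 11240/53.
With the rebate, buyers effectively pay pb = ps − 26, where ps is the price sellers receive.
On the curves, pb = 2900 - (10/3)q and ps = 50.8 + 0.2q; the wedge ps − pb = 26 gives 50.8 + 0.2q − (2900 - (10/3)q) = 26, so q' = 43128/53.
Then pb = 2900 − (10/3)·(43128/53) = 9940/53 and ps = 50.8 + 0.2·(43128/53) = 11318/53.
ΔCS = ½(42738/53 + 43128/53)(11240/53 − 9940/53) = 55812900/2809; ΔPS = ½(42738/53 + 43128/53)(11318/53 − 11240/53) = 3348774/2809.
Government spending = 26 × 43128/53 = 1121328/53.
Net change = 55812900/2809 + 3348774/2809 − 1121328/53 = -5070/53. The loss equals the DWL triangle ½·26·390/53.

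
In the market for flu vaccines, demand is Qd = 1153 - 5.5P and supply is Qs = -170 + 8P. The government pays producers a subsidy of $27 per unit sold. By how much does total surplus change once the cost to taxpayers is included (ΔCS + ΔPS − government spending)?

Net change in total surplus = -$1188

Pre-subsidy: 1153 - 5.5P = -170 + 8P gives P* = 98, Q* = 614.
With the subsidy, sellers receive Ps = Pb + 27 for each unit, where Pb is the price buyers pay.
Supply in terms of Pb becomes Qs = -170 + 8(Pb + 27) = 46 + 8Pb. Setting this equal to demand: 1153 - 5.5Pb = 46 + 8Pb, so Pb = 82.
Sellers receive Ps = 82 + 27 = 109; Q' = 1153 − 5.5·82 = 702.
ΔCS = ½(614 + 702)(98 − 82) = 10528; ΔPS = ½(614 + 702)(109 − 98) = 7238.
Government spending = 27 × 702 = 18954.
Net change = 10528 + 7238 − 18954 = -1188. The loss equals the DWL triangle ½·27·88.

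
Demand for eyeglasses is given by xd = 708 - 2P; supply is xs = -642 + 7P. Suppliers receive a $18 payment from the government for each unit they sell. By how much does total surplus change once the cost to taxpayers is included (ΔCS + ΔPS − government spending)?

Pre-subsidy: 708 - 2P = -642 + 7P gives P* = 150, x* = 408.
With the subsidy, sellers receive Ps = Pb + 18 for each unit, where Pb is the price buyers pay.
Supply in terms of Pb becomes xs = -642 + 7(Pb + 18) = -516 + 7Pb. Setting this equal to demand: 708 - 2Pb = -516 + 7Pb, so Pb = 136.
Sellers receive Ps = 136 + 18 = 154; x' = 708 − 2·136 = 436.
ΔCS = ½(408 + 436)(150 − 136) = 5908; ΔPS = ½(408 + 436)(154 − 150) = 1688.
Government spending = 18 × 436 = 7848.
Net change = 5908 + 1688 − 7848 = -252. The loss equals the DWL triangle ½·18·28.

Net change in total surplus = -$252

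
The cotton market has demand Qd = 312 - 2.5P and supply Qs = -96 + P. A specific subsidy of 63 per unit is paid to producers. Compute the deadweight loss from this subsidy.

Deadweight loss = 1417.5

Pre-subsidy: 312 - 2.5P = -96 + P gives P* = 816/7, Q* = 144/7.
With the subsidy, sellers receive Ps = Pb + 63 for each unit, where Pb is the price buyers pay.
Supply in terms of Pb becomes Qs = -96 + 1(Pb + 63) = -33 + Pb. Setting this equal to demand: 312 - 2.5Pb = -33 + Pb, so Pb = 690/7.
Sellers receive Ps = 690/7 + 63 = 1131/7; Q' = 312 − 2.5·(690/7) = 459/7.
The subsidy expands output by 459/7 − 144/7 = 45 past the efficient level; on those units the gap between marginal cost and willingness to pay runs from 0 up to 63.
DWL = ½ × 63 × 45 = 1417.5.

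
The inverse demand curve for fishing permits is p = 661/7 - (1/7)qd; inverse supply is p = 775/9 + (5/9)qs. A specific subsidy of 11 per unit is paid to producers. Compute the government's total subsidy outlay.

Government cost = 304.25

Pre-subsidy: 661/7 - (1/7)q = 775/9 + (5/9)q gives q* = 131/11 and p* = 1020/11.
With the subsidy, sellers receive ps = pb + 11 for each unit, where pb is the price buyers pay.
On the curves, pb = 661/7 - (1/7)q and ps = 775/9 + (5/9)q; the wedge ps − pb = 11 gives 775/9 + (5/9)q − (661/7 - (1/7)q) = 11, so q' = 1217/44.
Then pb = 661/7 − (1/7)·(1217/44) = 3981/44 and ps = 775/9 + (5/9)·(1217/44) = 4465/44.
Government outlay = subsidy × quantity = 11 × 1217/44 = 304.25.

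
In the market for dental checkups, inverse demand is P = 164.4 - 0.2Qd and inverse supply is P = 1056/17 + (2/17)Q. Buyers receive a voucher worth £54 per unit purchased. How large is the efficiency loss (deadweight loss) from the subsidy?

Pre-subsidy: 164.4 - 0.2Q = 1056/17 + (2/17)Q gives Q* = 322 and P* = 100.
With the rebate, buyers effectively pay Pb = Ps − 54, where Ps is the price sellers receive.
On the curves, Pb = 164.4 - 0.2Q and Ps = 1056/17 + (2/17)Q; the wedge Ps − Pb = 54 gives 1056/17 + (2/17)Q − (164.4 - 0.2Q) = 54, so Q' = 492.
Then Pb = 164.4 − 0.2·492 = 66 and Ps = 1056/17 + (2/17)·492 = 120.
The subsidy expands output by 492 − 322 = 170 past the efficient level; on those units the gap between marginal cost and willingness to pay runs from 0 up to 54.
DWL = ½ × 54 × 170 = 4590.

Deadweight loss = £4590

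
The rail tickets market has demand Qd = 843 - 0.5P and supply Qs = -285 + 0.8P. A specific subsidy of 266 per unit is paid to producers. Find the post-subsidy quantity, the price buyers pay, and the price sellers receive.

Q' = 491; buyers pay 704; sellers receive 970

Pre-subsidy: 843 - 0.5P = -285 + 0.8P gives P* = 11280/13, Q* = 5319/13.
With the subsidy, sellers receive Ps = Pb + 266 for each unit, where Pb is the price buyers pay.
Supply in terms of Pb becomes Qs = -285 + 0.8(Pb + 266) = -72.2 + 0.8Pb. Setting this equal to demand: 843 - 0.5Pb = -72.2 + 0.8Pb, so Pb = 704.
Sellers receive Ps = 704 + 266 = 970; Q' = 843 − 0.5·704 = 491.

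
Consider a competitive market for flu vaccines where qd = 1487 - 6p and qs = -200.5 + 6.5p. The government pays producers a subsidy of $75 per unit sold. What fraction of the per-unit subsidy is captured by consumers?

Pre-subsidy: 1487 - 6p = -200.5 + 6.5p gives p* = 135, q* = 677.
With the subsidy, sellers receive ps = pb + 75 for each unit, where pb is the price buyers pay.
Supply in terms of pb becomes qs = -200.5 + 6.5(pb + 75) = 287 + 6.5pb. Setting this equal to demand: 1487 - 6pb = 287 + 6.5pb, so pb = 96.
Sellers receive ps = 96 + 75 = 171; q' = 1487 − 6·96 = 911.
Buyers' price falls by p* − pb = 135 − 96 = 39; sellers' price rises by ps − p* = 171 − 135 = 36.
So consumers capture 39/75 = 0.52 of each unit of subsidy.

Consumer share = 0.52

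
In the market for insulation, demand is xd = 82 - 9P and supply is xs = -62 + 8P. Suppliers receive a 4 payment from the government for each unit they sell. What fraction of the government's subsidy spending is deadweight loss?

DWL / government spending = 72/193

Pre-subsidy: 82 - 9P = -62 + 8P gives P* = 144/17, x* = 98/17.
With the subsidy, sellers receive Ps = Pb + 4 for each unit, where Pb is the price buyers pay.
Supply in terms of Pb becomes xs = -62 + 8(Pb + 4) = -30 + 8Pb. Setting this equal to demand: 82 - 9Pb = -30 + 8Pb, so Pb = 112/17.
Sellers receive Ps = 112/17 + 4 = 180/17; x' = 82 − 9·(112/17) = 386/17.
ΔCS = ½(98/17 + 386/17)(144/17 − 112/17) = 7744/289; ΔPS = ½(98/17 + 386/17)(180/17 − 144/17) = 8712/289.
Government spending = 4 × 386/17 = 1544/17.
DWL = ½ × 4 × (386/17 − 98/17) = 576/17; fraction = (576/17) / (1544/17) = 72/193.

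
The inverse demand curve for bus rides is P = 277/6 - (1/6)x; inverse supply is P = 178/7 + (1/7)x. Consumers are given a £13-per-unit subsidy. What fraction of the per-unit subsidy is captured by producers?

Pre-subsidy: 277/6 - (1/6)x = 178/7 + (1/7)x gives x* = 67 and P* = 35.
With the rebate, buyers effectively pay Pb = Ps − 13, where Ps is the price sellers receive.
On the curves, Pb = 277/6 - (1/6)x and Ps = 178/7 + (1/7)x; the wedge Ps − Pb = 13 gives 178/7 + (1/7)x − (277/6 - (1/6)x) = 13, so x' = 109.
Then Pb = 277/6 − (1/6)·109 = 28 and Ps = 178/7 + (1/7)·109 = 41.
Buyers' price falls by P* − Pb = 35 − 28 = 7; sellers' price rises by Ps − P* = 41 − 35 = 6.
So producers capture 6/13 = 6/13 of each unit of subsidy.

Producer share = 6/13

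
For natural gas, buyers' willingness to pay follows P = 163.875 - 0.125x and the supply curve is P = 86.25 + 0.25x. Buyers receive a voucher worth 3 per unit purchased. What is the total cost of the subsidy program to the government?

Government cost = 645

Pre-subsidy: 163.875 - 0.125x = 86.25 + 0.25x gives x* = 207 and P* = 138.
With the rebate, buyers effectively pay Pb = Ps − 3, where Ps is the price sellers receive.
On the curves, Pb = 163.875 - 0.125x and Ps = 86.25 + 0.25x; the wedge Ps − Pb = 3 gives 86.25 + 0.25x − (163.875 - 0.125x) = 3, so x' = 215.
Then Pb = 163.875 − 0.125·215 = 137 and Ps = 86.25 + 0.25·215 = 140.
Government outlay = subsidy × quantity = 3 × 215 = 645.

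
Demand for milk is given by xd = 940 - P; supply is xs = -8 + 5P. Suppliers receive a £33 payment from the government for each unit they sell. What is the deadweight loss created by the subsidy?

Deadweight loss = £453.75

Pre-subsidy: 940 - P = -8 + 5P gives P* = 158, x* = 782.
With the subsidy, sellers receive Ps = Pb + 33 for each unit, where Pb is the price buyers pay.
Supply in terms of Pb becomes xs = -8 + 5(Pb + 33) = 157 + 5Pb. Setting this equal to demand: 940 - Pb = 157 + 5Pb, so Pb = 130.5.
Sellers receive Ps = 130.5 + 33 = 163.5; x' = 940 − 1·130.5 = 809.5.
The subsidy expands output by 809.5 − 782 = 27.5 past the efficient level; on those units the gap between marginal cost and willingness to pay runs from 0 up to 33.
DWL = ½ × 33 × 27.5 = 453.75.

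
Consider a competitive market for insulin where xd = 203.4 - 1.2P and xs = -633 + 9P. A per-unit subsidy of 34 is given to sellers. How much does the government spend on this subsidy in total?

Pre-subsidy: 203.4 - 1.2P = -633 + 9P gives P* = 82, x* = 105.
With the subsidy, sellers receive Ps = Pb + 34 for each unit, where Pb is the price buyers pay.
Supply in terms of Pb becomes xs = -633 + 9(Pb + 34) = -327 + 9Pb. Setting this equal to demand: 203.4 - 1.2Pb = -327 + 9Pb, so Pb = 52.
Sellers receive Ps = 52 + 34 = 86; x' = 203.4 − 1.2·52 = 141.
Government outlay = subsidy × quantity = 34 × 141 = 4794.

Government cost = 4794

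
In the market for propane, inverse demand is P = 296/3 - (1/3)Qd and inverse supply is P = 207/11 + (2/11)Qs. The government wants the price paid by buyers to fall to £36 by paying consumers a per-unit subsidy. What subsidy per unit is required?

Required subsidy s = £17 per unit

At a buyer price of 36, quantity demanded is 296 − 3·36 = 188.
Sellers supply 188 only when they receive Ps = 207/11 + (2/11)·188 = 53.
s = Ps − Pb = 53 − 36 = 17.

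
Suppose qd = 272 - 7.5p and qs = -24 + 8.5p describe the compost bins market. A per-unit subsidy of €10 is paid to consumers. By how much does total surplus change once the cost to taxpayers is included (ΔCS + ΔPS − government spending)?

Net change in total surplus = -€199.21875

Pre-subsidy: 272 - 7.5p = -24 + 8.5p gives p* = 18.5, q* = 133.25.
With the rebate, buyers effectively pay pb = ps − 10, where ps is the price sellers receive.
Demand in terms of ps becomes qd = 272 − 7.5(ps − 10) = 347 - 7.5ps. Setting this equal to supply: 347 - 7.5ps = -24 + 8.5ps, so ps = 23.1875.
Buyers pay pb = 23.1875 − 10 = 13.1875; q' = -24 + 8.5·23.1875 = 173.09375.
ΔCS = ½(133.25 + 173.09375)(18.5 − 13.1875) = 813.7255859375; ΔPS = ½(133.25 + 173.09375)(23.1875 − 18.5) = 717.9931640625.
Government spending = 10 × 173.09375 = 1730.9375.
Net change = 813.7255859375 + 717.9931640625 − 1730.9375 = -199.21875. The loss equals the DWL triangle ½·10·39.84375.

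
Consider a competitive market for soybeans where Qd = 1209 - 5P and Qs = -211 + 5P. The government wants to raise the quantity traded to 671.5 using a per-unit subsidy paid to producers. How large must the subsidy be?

Required subsidy s = 69 per unit

At Q = 671.5, invert demand for the buyer price: Pb = (1209 − 671.5)/5 = 107.5; invert supply for the seller price: Ps = (671.5 − (-211))/5 = 176.5.
The subsidy must fill the gap: s = Ps − Pb = 176.5 − 107.5 = 69.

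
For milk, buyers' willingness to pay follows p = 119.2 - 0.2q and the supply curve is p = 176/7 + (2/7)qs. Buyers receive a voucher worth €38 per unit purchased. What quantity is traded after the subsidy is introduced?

Pre-subsidy: 119.2 - 0.2q = 176/7 + (2/7)q gives q* = 3292/17 and p* = 1368/17.
With the rebate, buyers effectively pay pb = ps − 38, where ps is the price sellers receive.
On the curves, pb = 119.2 - 0.2q and ps = 176/7 + (2/7)q; the wedge ps − pb = 38 gives 176/7 + (2/7)q − (119.2 - 0.2q) = 38, so q' = 4622/17.
Then pb = 119.2 − 0.2·(4622/17) = 1102/17 and ps = 176/7 + (2/7)·(4622/17) = 1748/17.

q' = 4622/17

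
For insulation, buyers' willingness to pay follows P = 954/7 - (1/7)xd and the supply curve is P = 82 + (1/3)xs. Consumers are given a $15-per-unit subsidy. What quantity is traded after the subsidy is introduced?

x' = 145.5

Pre-subsidy: 954/7 - (1/7)x = 82 + (1/3)x gives x* = 114 and P* = 120.
With the rebate, buyers effectively pay Pb = Ps − 15, where Ps is the price sellers receive.
On the curves, Pb = 954/7 - (1/7)x and Ps = 82 + (1/3)x; the wedge Ps − Pb = 15 gives 82 + (1/3)x − (954/7 - (1/7)x) = 15, so x' = 145.5.
Then Pb = 954/7 − (1/7)·145.5 = 115.5 and Ps = 82 + (1/3)·145.5 = 130.5.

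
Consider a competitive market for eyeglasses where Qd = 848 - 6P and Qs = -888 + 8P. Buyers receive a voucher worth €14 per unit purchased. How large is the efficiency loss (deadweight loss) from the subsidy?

Deadweight loss = €336

Pre-subsidy: 848 - 6P = -888 + 8P gives P* = 124, Q* = 104.
With the rebate, buyers effectively pay Pb = Ps − 14, where Ps is the price sellers receive.
Demand in terms of Ps becomes Qd = 848 − 6(Ps − 14) = 932 - 6Ps. Setting this equal to supply: 932 - 6Ps = -888 + 8Ps, so Ps = 130.
Buyers pay Pb = 130 − 14 = 116; Q' = -888 + 8·130 = 152.
The subsidy expands output by 152 − 104 = 48 past the efficient level; on those units the gap between marginal cost and willingness to pay runs from 0 up to 14.
DWL = ½ × 14 × 48 = 336.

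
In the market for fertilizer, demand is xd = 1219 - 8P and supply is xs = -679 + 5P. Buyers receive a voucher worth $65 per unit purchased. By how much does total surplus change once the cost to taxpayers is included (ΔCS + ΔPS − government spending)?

Net change in total surplus = -$6500

Pre-subsidy: 1219 - 8P = -679 + 5P gives P* = 146, x* = 51.
With the rebate, buyers effectively pay Pb = Ps − 65, where Ps is the price sellers receive.
Demand in terms of Ps becomes xd = 1219 − 8(Ps − 65) = 1739 - 8Ps. Setting this equal to supply: 1739 - 8Ps = -679 + 5Ps, so Ps = 186.
Buyers pay Pb = 186 − 65 = 121; x' = -679 + 5·186 = 251.
ΔCS = ½(51 + 251)(146 − 121) = 3775; ΔPS = ½(51 + 251)(186 − 146) = 6040.
Government spending = 65 × 251 = 16315.
Net change = 3775 + 6040 − 16315 = -6500. The loss equals the DWL triangle ½·65·200.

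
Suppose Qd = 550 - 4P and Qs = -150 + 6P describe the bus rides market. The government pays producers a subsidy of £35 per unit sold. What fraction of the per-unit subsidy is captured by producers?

Producer share = 0.4

Pre-subsidy: 550 - 4P = -150 + 6P gives P* = 70, Q* = 270.
With the subsidy, sellers receive Ps = Pb + 35 for each unit, where Pb is the price buyers pay.
Supply in terms of Pb becomes Qs = -150 + 6(Pb + 35) = 60 + 6Pb. Setting this equal to demand: 550 - 4Pb = 60 + 6Pb, so Pb = 49.
Sellers receive Ps = 49 + 35 = 84; Q' = 550 − 4·49 = 354.
Buyers' price falls by P* − Pb = 70 − 49 = 21; sellers' price rises by Ps − P* = 84 − 70 = 14.
So producers capture 14/35 = 0.4 of each unit of subsidy.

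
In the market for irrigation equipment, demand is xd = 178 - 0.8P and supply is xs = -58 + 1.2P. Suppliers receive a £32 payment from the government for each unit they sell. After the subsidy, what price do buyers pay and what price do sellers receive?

Pre-subsidy: 178 - 0.8P = -58 + 1.2P gives P* = 118, x* = 83.6.
With the subsidy, sellers receive Ps = Pb + 32 for each unit, where Pb is the price buyers pay.
Supply in terms of Pb becomes xs = -58 + 1.2(Pb + 32) = -19.6 + 1.2Pb. Setting this equal to demand: 178 - 0.8Pb = -19.6 + 1.2Pb, so Pb = 98.8.
Sellers receive Ps = 98.8 + 32 = 130.8; x' = 178 − 0.8·98.8 = 98.96.

Buyers pay £98.8; sellers receive £130.8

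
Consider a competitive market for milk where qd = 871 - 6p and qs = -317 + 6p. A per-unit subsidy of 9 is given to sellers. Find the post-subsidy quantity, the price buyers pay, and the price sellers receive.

q' = 304; buyers pay 94.5; sellers receive 103.5

Pre-subsidy: 871 - 6p = -317 + 6p gives p* = 99, q* = 277.
With the subsidy, sellers receive ps = pb + 9 for each unit, where pb is the price buyers pay.
Supply in terms of pb becomes qs = -317 + 6(pb + 9) = -263 + 6pb. Setting this equal to demand: 871 - 6pb = -263 + 6pb, so pb = 94.5.
Sellers receive ps = 94.5 + 9 = 103.5; q' = 871 − 6·94.5 = 304.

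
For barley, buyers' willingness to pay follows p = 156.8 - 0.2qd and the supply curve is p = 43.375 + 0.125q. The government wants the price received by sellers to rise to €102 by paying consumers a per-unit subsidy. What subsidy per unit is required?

Required subsidy s = €39 per unit

At a seller price of 102, quantity supplied is -347 + 8·102 = 469.
Buyers absorb 469 only when they pay pb = 156.8 − 0.2·469 = 63.
s = ps − pb = 102 − 63 = 39.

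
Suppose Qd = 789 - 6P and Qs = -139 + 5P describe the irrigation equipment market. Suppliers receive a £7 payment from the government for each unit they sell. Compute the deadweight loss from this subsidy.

Pre-subsidy: 789 - 6P = -139 + 5P gives P* = 928/11, Q* = 3111/11.
With the subsidy, sellers receive Ps = Pb + 7 for each unit, where Pb is the price buyers pay.
Supply in terms of Pb becomes Qs = -139 + 5(Pb + 7) = -104 + 5Pb. Setting this equal to demand: 789 - 6Pb = -104 + 5Pb, so Pb = 893/11.
Sellers receive Ps = 893/11 + 7 = 970/11; Q' = 789 − 6·(893/11) = 3321/11.
The subsidy expands output by 3321/11 − 3111/11 = 210/11 past the efficient level; on those units the gap between marginal cost and willingness to pay runs from 0 up to 7.
DWL = ½ × 7 × 210/11 = 735/11.

Deadweight loss = 735/11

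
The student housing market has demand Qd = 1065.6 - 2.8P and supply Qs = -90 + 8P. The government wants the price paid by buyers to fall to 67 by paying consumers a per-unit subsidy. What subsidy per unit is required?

Required subsidy s = 54 per unit

At a buyer price of 67, quantity demanded is 1065.6 − 2.8·67 = 878.
Sellers supply 878 only when they receive Ps with -90 + 8·Ps = 878, i.e. Ps = 121.
s = Ps − Pb = 121 − 67 = 54.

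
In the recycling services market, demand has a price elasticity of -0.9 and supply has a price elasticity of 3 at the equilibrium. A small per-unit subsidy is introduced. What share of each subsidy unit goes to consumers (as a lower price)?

Consumer share = 10/13

For a small subsidy around the equilibrium, the benefit split depends on the relative slopes, which at a point are proportional to the elasticities.
Buyer share = εs/(εs + |εd|) = 3/(3 + 0.9) = 10/13; seller share = |εd|/(εs + |εd|) = 3/13.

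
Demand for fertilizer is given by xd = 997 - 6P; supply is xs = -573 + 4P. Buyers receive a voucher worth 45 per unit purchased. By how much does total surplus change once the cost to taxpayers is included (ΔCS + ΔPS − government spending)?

Net change in total surplus = -2430

Pre-subsidy: 997 - 6P = -573 + 4P gives P* = 157, x* = 55.
With the rebate, buyers effectively pay Pb = Ps − 45, where Ps is the price sellers receive.
Demand in terms of Ps becomes xd = 997 − 6(Ps − 45) = 1267 - 6Ps. Setting this equal to supply: 1267 - 6Ps = -573 + 4Ps, so Ps = 184.
Buyers pay Pb = 184 − 45 = 139; x' = -573 + 4·184 = 163.
ΔCS = ½(55 + 163)(157 − 139) = 1962; ΔPS = ½(55 + 163)(184 − 157) = 2943.
Government spending = 45 × 163 = 7335.
Net change = 1962 + 2943 − 7335 = -2430. The loss equals the DWL triangle ½·45·108.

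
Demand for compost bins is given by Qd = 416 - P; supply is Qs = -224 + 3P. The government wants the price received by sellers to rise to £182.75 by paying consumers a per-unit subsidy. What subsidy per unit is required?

Required subsidy s = £91 per unit

At a seller price of 182.75, quantity supplied is -224 + 3·182.75 = 324.25.
Buyers absorb 324.25 only when they pay Pb with 416 − 1·Pb = 324.25, i.e. Pb = 91.75.
s = Ps − Pb = 182.75 − 91.75 = 91.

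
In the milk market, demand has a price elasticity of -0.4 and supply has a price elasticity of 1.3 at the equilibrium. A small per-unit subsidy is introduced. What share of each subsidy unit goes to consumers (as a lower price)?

Consumer share = 13/17

For a small subsidy around the equilibrium, the benefit split depends on the relative slopes, which at a point are proportional to the elasticities.
Buyer share = εs/(εs + |εd|) = 1.3/(1.3 + 0.4) = 13/17; seller share = |εd|/(εs + |εd|) = 4/17.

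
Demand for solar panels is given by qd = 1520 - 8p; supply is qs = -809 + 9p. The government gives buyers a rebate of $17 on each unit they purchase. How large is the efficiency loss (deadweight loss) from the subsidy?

Pre-subsidy: 1520 - 8p = -809 + 9p gives p* = 137, q* = 424.
With the rebate, buyers effectively pay pb = ps − 17, where ps is the price sellers receive.
Demand in terms of ps becomes qd = 1520 − 8(ps − 17) = 1656 - 8ps. Setting this equal to supply: 1656 - 8ps = -809 + 9ps, so ps = 145.
Buyers pay pb = 145 − 17 = 128; q' = -809 + 9·145 = 496.
The subsidy expands output by 496 − 424 = 72 past the efficient level; on those units the gap between marginal cost and willingness to pay runs from 0 up to 17.
DWL = ½ × 17 × 72 = 612.

Deadweight loss = $612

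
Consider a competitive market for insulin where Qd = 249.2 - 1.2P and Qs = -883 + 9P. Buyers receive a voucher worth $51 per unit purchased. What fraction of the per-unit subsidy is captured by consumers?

Consumer share = 15/17

Pre-subsidy: 249.2 - 1.2P = -883 + 9P gives P* = 111, Q* = 116.
With the rebate, buyers effectively pay Pb = Ps − 51, where Ps is the price sellers receive.
Demand in terms of Ps becomes Qd = 249.2 − 1.2(Ps − 51) = 310.4 - 1.2Ps. Setting this equal to supply: 310.4 - 1.2Ps = -883 + 9Ps, so Ps = 117.
Buyers pay Pb = 117 − 51 = 66; Q' = -883 + 9·117 = 170.
Buyers' price falls by P* − Pb = 111 − 66 = 45; sellers' price rises by Ps − P* = 117 − 111 = 6.
So consumers capture 45/51 = 15/17 of each unit of subsidy.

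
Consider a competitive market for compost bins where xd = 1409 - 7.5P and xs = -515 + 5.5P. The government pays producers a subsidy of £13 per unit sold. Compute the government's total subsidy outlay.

Pre-subsidy: 1409 - 7.5P = -515 + 5.5P gives P* = 148, x* = 299.
With the subsidy, sellers receive Ps = Pb + 13 for each unit, where Pb is the price buyers pay.
Supply in terms of Pb becomes xs = -515 + 5.5(Pb + 13) = -443.5 + 5.5Pb. Setting this equal to demand: 1409 - 7.5Pb = -443.5 + 5.5Pb, so Pb = 142.5.
Sellers receive Ps = 142.5 + 13 = 155.5; x' = 1409 − 7.5·142.5 = 340.25.
Government outlay = subsidy × quantity = 13 × 340.25 = 4423.25.

Government cost = £4423.25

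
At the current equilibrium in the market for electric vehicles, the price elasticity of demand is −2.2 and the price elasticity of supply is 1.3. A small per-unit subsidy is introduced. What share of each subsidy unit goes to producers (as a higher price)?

For a small subsidy around the equilibrium, the benefit split depends on the relative slopes, which at a point are proportional to the elasticities.
Buyer share = εs/(εs + |εd|) = 1.3/(1.3 + 2.2) = 13/35; seller share = |εd|/(εs + |εd|) = 22/35.
So producers capture 22/35 of the subsidy.

Producer share = 22/35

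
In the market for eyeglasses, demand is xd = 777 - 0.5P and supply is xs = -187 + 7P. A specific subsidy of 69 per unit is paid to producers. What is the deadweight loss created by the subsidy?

Pre-subsidy: 777 - 0.5P = -187 + 7P gives P* = 1928/15, x* = 10691/15.
With the subsidy, sellers receive Ps = Pb + 69 for each unit, where Pb is the price buyers pay.
Supply in terms of Pb becomes xs = -187 + 7(Pb + 69) = 296 + 7Pb. Setting this equal to demand: 777 - 0.5Pb = 296 + 7Pb, so Pb = 962/15.
Sellers receive Ps = 962/15 + 69 = 1997/15; x' = 777 − 0.5·(962/15) = 11174/15.
The subsidy expands output by 11174/15 − 10691/15 = 32.2 past the efficient level; on those units the gap between marginal cost and willingness to pay runs from 0 up to 69.
DWL = ½ × 69 × 32.2 = 1110.9.

Deadweight loss = 1110.9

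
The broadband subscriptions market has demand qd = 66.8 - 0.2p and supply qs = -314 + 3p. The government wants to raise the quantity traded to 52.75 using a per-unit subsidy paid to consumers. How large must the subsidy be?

Required subsidy s = 52 per unit

At q = 52.75, invert demand for the buyer price: pb = (66.8 − 52.75)/0.2 = 70.25; invert supply for the seller price: ps = (52.75 − (-314))/3 = 122.25.
The subsidy must fill the gap: s = ps − pb = 122.25 − 70.25 = 52.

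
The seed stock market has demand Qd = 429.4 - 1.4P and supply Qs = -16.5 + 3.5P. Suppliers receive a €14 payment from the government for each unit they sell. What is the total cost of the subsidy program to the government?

Pre-subsidy: 429.4 - 1.4P = -16.5 + 3.5P gives P* = 91, Q* = 302.
With the subsidy, sellers receive Ps = Pb + 14 for each unit, where Pb is the price buyers pay.
Supply in terms of Pb becomes Qs = -16.5 + 3.5(Pb + 14) = 32.5 + 3.5Pb. Setting this equal to demand: 429.4 - 1.4Pb = 32.5 + 3.5Pb, so Pb = 81.
Sellers receive Ps = 81 + 14 = 95; Q' = 429.4 − 1.4·81 = 316.
Government outlay = subsidy × quantity = 14 × 316 = 4424.

Government cost = €4424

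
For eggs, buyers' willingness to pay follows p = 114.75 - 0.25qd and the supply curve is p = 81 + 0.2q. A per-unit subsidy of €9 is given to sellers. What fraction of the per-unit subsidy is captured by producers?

Producer share = 4/9

Pre-subsidy: 114.75 - 0.25q = 81 + 0.2q gives q* = 75 and p* = 96.
With the subsidy, sellers receive ps = pb + 9 for each unit, where pb is the price buyers pay.
On the curves, pb = 114.75 - 0.25q and ps = 81 + 0.2q; the wedge ps − pb = 9 gives 81 + 0.2q − (114.75 - 0.25q) = 9, so q' = 95.
Then pb = 114.75 − 0.25·95 = 91 and ps = 81 + 0.2·95 = 100.
Buyers' price falls by p* − pb = 96 − 91 = 5; sellers' price rises by ps − p* = 100 − 96 = 4.
So producers capture 4/9 = 4/9 of each unit of subsidy.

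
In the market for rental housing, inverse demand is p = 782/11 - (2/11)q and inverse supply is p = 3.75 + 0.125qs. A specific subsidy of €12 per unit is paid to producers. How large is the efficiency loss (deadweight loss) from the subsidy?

Pre-subsidy: 782/11 - (2/11)q = 3.75 + 0.125q gives q* = 5926/27 and p* = 842/27.
With the subsidy, sellers receive ps = pb + 12 for each unit, where pb is the price buyers pay.
On the curves, pb = 782/11 - (2/11)q and ps = 3.75 + 0.125q; the wedge ps − pb = 12 gives 3.75 + 0.125q − (782/11 - (2/11)q) = 12, so q' = 6982/27.
Then pb = 782/11 − (2/11)·(6982/27) = 650/27 and ps = 3.75 + 0.125·(6982/27) = 974/27.
The subsidy expands output by 6982/27 − 5926/27 = 352/9 past the efficient level; on those units the gap between marginal cost and willingness to pay runs from 0 up to 12.
DWL = ½ × 12 × 352/9 = 704/3.

Deadweight loss = 704/3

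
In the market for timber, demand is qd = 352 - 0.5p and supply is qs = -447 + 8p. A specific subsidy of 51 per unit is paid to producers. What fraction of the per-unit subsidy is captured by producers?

Producer share = 1/17

Pre-subsidy: 352 - 0.5p = -447 + 8p gives p* = 94, q* = 305.
With the subsidy, sellers receive ps = pb + 51 for each unit, where pb is the price buyers pay.
Supply in terms of pb becomes qs = -447 + 8(pb + 51) = -39 + 8pb. Setting this equal to demand: 352 - 0.5pb = -39 + 8pb, so pb = 46.
Sellers receive ps = 46 + 51 = 97; q' = 352 − 0.5·46 = 329.
Buyers' price falls by p* − pb = 94 − 46 = 48; sellers' price rises by ps − p* = 97 − 94 = 3.
So producers capture 3/51 = 1/17 of each unit of subsidy.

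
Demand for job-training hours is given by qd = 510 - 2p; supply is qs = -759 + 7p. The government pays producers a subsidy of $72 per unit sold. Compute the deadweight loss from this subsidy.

Pre-subsidy: 510 - 2p = -759 + 7p gives p* = 141, q* = 228.
With the subsidy, sellers receive ps = pb + 72 for each unit, where pb is the price buyers pay.
Supply in terms of pb becomes qs = -759 + 7(pb + 72) = -255 + 7pb. Setting this equal to demand: 510 - 2pb = -255 + 7pb, so pb = 85.
Sellers receive ps = 85 + 72 = 157; q' = 510 − 2·85 = 340.
The subsidy expands output by 340 − 228 = 112 past the efficient level; on those units the gap between marginal cost and willingness to pay runs from 0 up to 72.
DWL = ½ × 72 × 112 = 4032.

Deadweight loss = $4032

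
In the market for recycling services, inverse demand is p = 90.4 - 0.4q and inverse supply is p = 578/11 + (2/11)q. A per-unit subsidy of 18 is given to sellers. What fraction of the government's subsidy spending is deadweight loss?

Pre-subsidy: 90.4 - 0.4q = 578/11 + (2/11)q gives q* = 65.0625 and p* = 64.375.
With the subsidy, sellers receive ps = pb + 18 for each unit, where pb is the price buyers pay.
On the curves, pb = 90.4 - 0.4q and ps = 578/11 + (2/11)q; the wedge ps − pb = 18 gives 578/11 + (2/11)q − (90.4 - 0.4q) = 18, so q' = 96.
Then pb = 90.4 − 0.4·96 = 52 and ps = 578/11 + (2/11)·96 = 70.
ΔCS = ½(65.0625 + 96)(64.375 − 52) = 996.57421875; ΔPS = ½(65.0625 + 96)(70 − 64.375) = 452.98828125.
Government spending = 18 × 96 = 1728.
DWL = ½ × 18 × (96 − 65.0625) = 278.4375; fraction = 278.4375 / 1728 = 0.1611328125.

DWL / government spending = 0.1611328125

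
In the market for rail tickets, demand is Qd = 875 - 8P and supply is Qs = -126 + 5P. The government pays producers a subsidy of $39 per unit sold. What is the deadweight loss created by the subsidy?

Deadweight loss = $2340

Pre-subsidy: 875 - 8P = -126 + 5P gives P* = 77, Q* = 259.
With the subsidy, sellers receive Ps = Pb + 39 for each unit, where Pb is the price buyers pay.
Supply in terms of Pb becomes Qs = -126 + 5(Pb + 39) = 69 + 5Pb. Setting this equal to demand: 875 - 8Pb = 69 + 5Pb, so Pb = 62.
Sellers receive Ps = 62 + 39 = 101; Q' = 875 − 8·62 = 379.
The subsidy expands output by 379 − 259 = 120 past the efficient level; on those units the gap between marginal cost and willingness to pay runs from 0 up to 39.
DWL = ½ × 39 × 120 = 2340.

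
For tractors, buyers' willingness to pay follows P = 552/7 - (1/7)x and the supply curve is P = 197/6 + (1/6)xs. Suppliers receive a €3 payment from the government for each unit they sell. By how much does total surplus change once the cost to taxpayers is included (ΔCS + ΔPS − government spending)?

Pre-subsidy: 552/7 - (1/7)x = 197/6 + (1/6)x gives x* = 1933/13 and P* = 749/13.
With the subsidy, sellers receive Ps = Pb + 3 for each unit, where Pb is the price buyers pay.
On the curves, Pb = 552/7 - (1/7)x and Ps = 197/6 + (1/6)x; the wedge Ps − Pb = 3 gives 197/6 + (1/6)x − (552/7 - (1/7)x) = 3, so x' = 2059/13.
Then Pb = 552/7 − (1/7)·(2059/13) = 731/13 and Ps = 197/6 + (1/6)·(2059/13) = 770/13.
ΔCS = ½(1933/13 + 2059/13)(749/13 − 731/13) = 35928/169; ΔPS = ½(1933/13 + 2059/13)(770/13 − 749/13) = 41916/169.
Government spending = 3 × 2059/13 = 6177/13.
Net change = 35928/169 + 41916/169 − 6177/13 = -189/13. The loss equals the DWL triangle ½·3·126/13.

Net change in total surplus = -189/13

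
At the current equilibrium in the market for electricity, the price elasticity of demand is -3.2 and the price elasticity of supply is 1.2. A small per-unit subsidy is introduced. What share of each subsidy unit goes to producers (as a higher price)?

Producer share = 8/11

For a small subsidy around the equilibrium, the benefit split depends on the relative slopes, which at a point are proportional to the elasticities.
Buyer share = εs/(εs + |εd|) = 1.2/(1.2 + 3.2) = 3/11; seller share = |εd|/(εs + |εd|) = 8/11.
So producers capture 8/11 of the subsidy.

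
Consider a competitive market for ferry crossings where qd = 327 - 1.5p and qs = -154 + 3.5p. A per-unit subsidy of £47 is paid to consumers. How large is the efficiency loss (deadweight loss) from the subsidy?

Pre-subsidy: 327 - 1.5p = -154 + 3.5p gives p* = 96.2, q* = 182.7.
With the rebate, buyers effectively pay pb = ps − 47, where ps is the price sellers receive.
Demand in terms of ps becomes qd = 327 − 1.5(ps − 47) = 397.5 - 1.5ps. Setting this equal to supply: 397.5 - 1.5ps = -154 + 3.5ps, so ps = 110.3.
Buyers pay pb = 110.3 − 47 = 63.3; q' = -154 + 3.5·110.3 = 232.05.
The subsidy expands output by 232.05 − 182.7 = 49.35 past the efficient level; on those units the gap between marginal cost and willingness to pay runs from 0 up to 47.
DWL = ½ × 47 × 49.35 = 1159.725.

Deadweight loss = £1159.725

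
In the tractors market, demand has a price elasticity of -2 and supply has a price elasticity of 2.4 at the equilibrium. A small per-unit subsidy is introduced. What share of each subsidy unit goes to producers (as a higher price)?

Producer share = 5/11

For a small subsidy around the equilibrium, the benefit split depends on the relative slopes, which at a point are proportional to the elasticities.
Buyer share = εs/(εs + |εd|) = 2.4/(2.4 + 2) = 6/11; seller share = |εd|/(εs + |εd|) = 5/11.
So producers capture 5/11 of the subsidy.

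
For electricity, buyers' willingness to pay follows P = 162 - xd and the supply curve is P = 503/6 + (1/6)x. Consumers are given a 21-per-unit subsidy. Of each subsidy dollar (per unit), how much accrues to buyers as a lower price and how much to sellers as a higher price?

Buyers gain 18 per unit; sellers gain 3 per unit

Pre-subsidy: 162 - x = 503/6 + (1/6)x gives x* = 67 and P* = 95.
With the rebate, buyers effectively pay Pb = Ps − 21, where Ps is the price sellers receive.
On the curves, Pb = 162 - x and Ps = 503/6 + (1/6)x; the wedge Ps − Pb = 21 gives 503/6 + (1/6)x − (162 - x) = 21, so x' = 85.
Then Pb = 162 − 1·85 = 77 and Ps = 503/6 + (1/6)·85 = 98.
Buyers' price falls by P* − Pb = 95 − 77 = 18; sellers' price rises by Ps − P* = 98 − 95 = 3.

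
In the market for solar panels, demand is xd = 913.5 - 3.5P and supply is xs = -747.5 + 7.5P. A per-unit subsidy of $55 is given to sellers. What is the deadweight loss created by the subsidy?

Pre-subsidy: 913.5 - 3.5P = -747.5 + 7.5P gives P* = 151, x* = 385.
With the subsidy, sellers receive Ps = Pb + 55 for each unit, where Pb is the price buyers pay.
Supply in terms of Pb becomes xs = -747.5 + 7.5(Pb + 55) = -335 + 7.5Pb. Setting this equal to demand: 913.5 - 3.5Pb = -335 + 7.5Pb, so Pb = 113.5.
Sellers receive Ps = 113.5 + 55 = 168.5; x' = 913.5 − 3.5·113.5 = 516.25.
The subsidy expands output by 516.25 − 385 = 131.25 past the efficient level; on those units the gap between marginal cost and willingness to pay runs from 0 up to 55.
DWL = ½ × 55 × 131.25 = 3609.375.

Deadweight loss = $3609.375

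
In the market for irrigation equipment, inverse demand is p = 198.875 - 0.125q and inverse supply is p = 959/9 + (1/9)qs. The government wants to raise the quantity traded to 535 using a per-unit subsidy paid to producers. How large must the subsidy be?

At q = 535, from the demand curve buyers pay pb = 198.875 − 0.125·535 = 132; from the supply curve sellers need ps = 959/9 + (1/9)·535 = 166.
The subsidy must fill the gap: s = ps − pb = 166 − 132 = 34.

Required subsidy s = 34 per unit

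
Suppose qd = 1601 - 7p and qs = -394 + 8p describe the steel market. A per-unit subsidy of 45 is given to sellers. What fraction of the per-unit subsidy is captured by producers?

Pre-subsidy: 1601 - 7p = -394 + 8p gives p* = 133, q* = 670.
With the subsidy, sellers receive ps = pb + 45 for each unit, where pb is the price buyers pay.
Supply in terms of pb becomes qs = -394 + 8(pb + 45) = -34 + 8pb. Setting this equal to demand: 1601 - 7pb = -34 + 8pb, so pb = 109.
Sellers receive ps = 109 + 45 = 154; q' = 1601 − 7·109 = 838.
Buyers' price falls by p* − pb = 133 − 109 = 24; sellers' price rises by ps − p* = 154 − 133 = 21.
So producers capture 21/45 = 7/15 of each unit of subsidy.

Producer share = 7/15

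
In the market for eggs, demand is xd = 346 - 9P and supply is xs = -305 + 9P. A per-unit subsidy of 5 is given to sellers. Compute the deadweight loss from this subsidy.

Deadweight loss = 56.25

Pre-subsidy: 346 - 9P = -305 + 9P gives P* = 217/6, x* = 20.5.
With the subsidy, sellers receive Ps = Pb + 5 for each unit, where Pb is the price buyers pay.
Supply in terms of Pb becomes xs = -305 + 9(Pb + 5) = -260 + 9Pb. Setting this equal to demand: 346 - 9Pb = -260 + 9Pb, so Pb = 101/3.
Sellers receive Ps = 101/3 + 5 = 116/3; x' = 346 − 9·(101/3) = 43.
The subsidy expands output by 43 − 20.5 = 22.5 past the efficient level; on those units the gap between marginal cost and willingness to pay runs from 0 up to 5.
DWL = ½ × 5 × 22.5 = 56.25.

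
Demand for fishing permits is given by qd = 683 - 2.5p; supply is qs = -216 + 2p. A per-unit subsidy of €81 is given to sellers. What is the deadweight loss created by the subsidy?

Deadweight loss = €3645

Pre-subsidy: 683 - 2.5p = -216 + 2p gives p* = 1798/9, q* = 1652/9.
With the subsidy, sellers receive ps = pb + 81 for each unit, where pb is the price buyers pay.
Supply in terms of pb becomes qs = -216 + 2(pb + 81) = -54 + 2pb. Setting this equal to demand: 683 - 2.5pb = -54 + 2pb, so pb = 1474/9.
Sellers receive ps = 1474/9 + 81 = 2203/9; q' = 683 − 2.5·(1474/9) = 2462/9.
The subsidy expands output by 2462/9 − 1652/9 = 90 past the efficient level; on those units the gap between marginal cost and willingness to pay runs from 0 up to 81.
DWL = ½ × 81 × 90 = 3645.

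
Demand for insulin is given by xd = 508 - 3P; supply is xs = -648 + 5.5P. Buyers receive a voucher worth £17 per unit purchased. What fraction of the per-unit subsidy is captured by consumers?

Pre-subsidy: 508 - 3P = -648 + 5.5P gives P* = 136, x* = 100.
With the rebate, buyers effectively pay Pb = Ps − 17, where Ps is the price sellers receive.
Demand in terms of Ps becomes xd = 508 − 3(Ps − 17) = 559 - 3Ps. Setting this equal to supply: 559 - 3Ps = -648 + 5.5Ps, so Ps = 142.
Buyers pay Pb = 142 − 17 = 125; x' = -648 + 5.5·142 = 133.
Buyers' price falls by P* − Pb = 136 − 125 = 11; sellers' price rises by Ps − P* = 142 − 136 = 6.
So consumers capture 11/17 = 11/17 of each unit of subsidy.

Consumer share = 11/17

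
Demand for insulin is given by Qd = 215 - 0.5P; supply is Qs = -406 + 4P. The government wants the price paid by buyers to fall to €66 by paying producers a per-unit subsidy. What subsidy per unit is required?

Required subsidy s = €81 per unit

At a buyer price of 66, quantity demanded is 215 − 0.5·66 = 182.
Sellers supply 182 only when they receive Ps with -406 + 4·Ps = 182, i.e. Ps = 147.
s = Ps − Pb = 147 − 66 = 81.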